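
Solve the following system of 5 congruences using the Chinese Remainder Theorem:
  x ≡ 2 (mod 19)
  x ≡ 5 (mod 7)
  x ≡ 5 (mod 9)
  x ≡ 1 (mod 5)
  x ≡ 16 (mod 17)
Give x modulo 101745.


Product of moduli M = 19 · 7 · 9 · 5 · 17 = 101745.
Merge one congruence at a time:
  Start: x ≡ 2 (mod 19).
  Combine with x ≡ 5 (mod 7); new modulus lcm = 133.
    Write x = 2 + 19·t and substitute into x ≡ 5 (mod 7): 19·t ≡ 5 − 2 = 3 (mod 7).
    Reduce coefficients mod 7: 5·t ≡ 3 (mod 7).
    The inverse of 5 mod 7 is 3 (since 5·3 = 15 = 2·7 + 1), so t ≡ 3·3 = 9 ≡ 2 (mod 7).
    Then x = 2 + 19·2 = 40, valid modulo lcm(19, 7) = 133: x ≡ 40 (mod 133).
  Combine with x ≡ 5 (mod 9); new modulus lcm = 1197.
    Write x = 40 + 133·t and substitute into x ≡ 5 (mod 9): 133·t ≡ 5 − 40 = -35 (mod 9).
    Reduce coefficients mod 9: 7·t ≡ 1 (mod 9).
    The inverse of 7 mod 9 is 4 (since 7·4 = 28 = 3·9 + 1), so t ≡ 4·1 = 4 ≡ 4 (mod 9).
    Then x = 40 + 133·4 = 572, valid modulo lcm(133, 9) = 1197: x ≡ 572 (mod 1197).
  Combine with x ≡ 1 (mod 5); new modulus lcm = 5985.
    Write x = 572 + 1197·t and substitute into x ≡ 1 (mod 5): 1197·t ≡ 1 − 572 = -571 (mod 5).
    Reduce coefficients mod 5: 2·t ≡ 4 (mod 5).
    The inverse of 2 mod 5 is 3 (since 2·3 = 6 = 1·5 + 1), so t ≡ 3·4 = 12 ≡ 2 (mod 5).
    Then x = 572 + 1197·2 = 2966, valid modulo lcm(1197, 5) = 5985: x ≡ 2966 (mod 5985).
  Combine with x ≡ 16 (mod 17); new modulus lcm = 101745.
    Write x = 2966 + 5985·t and substitute into x ≡ 16 (mod 17): 5985·t ≡ 16 − 2966 = -2950 (mod 17).
    Reduce coefficients mod 17: 1·t ≡ 8 (mod 17).
    So t ≡ 8 (mod 17).
    Then x = 2966 + 5985·8 = 50846, valid modulo lcm(5985, 17) = 101745: x ≡ 50846 (mod 101745).
Verify against each original: 50846 mod 19 = 2, 50846 mod 7 = 5, 50846 mod 9 = 5, 50846 mod 5 = 1, 50846 mod 17 = 16.

x ≡ 50846 (mod 101745).


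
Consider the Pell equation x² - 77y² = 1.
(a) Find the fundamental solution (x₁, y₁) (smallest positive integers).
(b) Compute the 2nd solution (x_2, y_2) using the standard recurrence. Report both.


Step 1: Find the fundamental solution (x₁, y₁) of x² - 77y² = 1.
  Expand √77 as a continued fraction. a₀ = ⌊√77⌋ = 8; iterate m_{k+1} = d_k·a_k − m_k, d_{k+1} = (77 − m_{k+1}²)/d_k, a_{k+1} = ⌊(a₀ + m_{k+1})/d_{k+1}⌋ (starting m₀ = 0, d₀ = 1), with convergents p_k = a_k·p_{k-1} + p_{k-2}, q_k = a_k·q_{k-1} + q_{k-2} (p₋₁ = 1, q₋₁ = 0):
  k = 0: a₀ = 8; p₀/q₀ = 8/1; p₀² − 77·q₀² = 64 − 77 = -13.
  k = 1: m = 8, d = 13, a = ⌊(8 + 8)/13⌋ = 1; p/q = (1·8 + 1)/(1·1 + 0) = 9/1; p² − 77·q² = 81 − 77 = 4.
  k = 2: m = 5, d = 4, a = ⌊(8 + 5)/4⌋ = 3; p/q = (3·9 + 8)/(3·1 + 1) = 35/4; p² − 77·q² = 1225 − 1232 = -7.
  k = 3: m = 7, d = 7, a = ⌊(8 + 7)/7⌋ = 2; p/q = (2·35 + 9)/(2·4 + 1) = 79/9; p² − 77·q² = 6241 − 6237 = 4.
  k = 4: m = 7, d = 4, a = ⌊(8 + 7)/4⌋ = 3; p/q = (3·79 + 35)/(3·9 + 4) = 272/31; p² − 77·q² = 73984 − 73997 = -13.
  k = 5: m = 5, d = 13, a = ⌊(8 + 5)/13⌋ = 1; p/q = (1·272 + 79)/(1·31 + 9) = 351/40; p² − 77·q² = 123201 − 123200 = 1.
  The first convergent with p² − 77·q² = 1 gives the fundamental solution (x₁, y₁) = (351, 40).
Step 2: Apply the recurrence (x_{n+1}, y_{n+1}) = (x₁x_n + 77y₁y_n, x₁y_n + y₁x_n) repeatedly.
  From (x_1, y_1) = (351, 40): x_2 = 351·351 + 77·40·40 = 246401; y_2 = 351·40 + 40·351 = 28080.
Step 3: Verify x_2² - 77·y_2² = 60713452801 - 60713452800 = 1 (should be 1). ✓

(x_1, y_1) = (351, 40); (x_2, y_2) = (246401, 28080).


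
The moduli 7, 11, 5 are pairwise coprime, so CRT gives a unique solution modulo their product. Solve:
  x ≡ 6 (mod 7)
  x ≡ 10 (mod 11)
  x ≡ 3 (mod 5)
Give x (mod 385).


Moduli 7, 11, 5 are pairwise coprime; by CRT there is a unique solution modulo M = 7 · 11 · 5 = 385.
Solve pairwise, accumulating the modulus:
  Start with x ≡ 6 (mod 7).
  Combine with x ≡ 10 (mod 11): since gcd(7, 11) = 1, we get a unique residue mod 77.
    Write x = 6 + 7·t and substitute into x ≡ 10 (mod 11): 7·t ≡ 10 − 6 = 4 (mod 11).
    The inverse of 7 mod 11 is 8 (since 7·8 = 56 = 5·11 + 1), so t ≡ 8·4 = 32 ≡ 10 (mod 11).
    Then x = 6 + 7·10 = 76, valid modulo lcm(7, 11) = 77: x ≡ 76 (mod 77).
  Combine with x ≡ 3 (mod 5): since gcd(77, 5) = 1, we get a unique residue mod 385.
    Write x = 76 + 77·t and substitute into x ≡ 3 (mod 5): 77·t ≡ 3 − 76 = -73 (mod 5).
    Reduce coefficients mod 5: 2·t ≡ 2 (mod 5).
    The inverse of 2 mod 5 is 3 (since 2·3 = 6 = 1·5 + 1), so t ≡ 3·2 = 6 ≡ 1 (mod 5).
    Then x = 76 + 77·1 = 153, valid modulo lcm(77, 5) = 385: x ≡ 153 (mod 385).
Verify: 153 mod 7 = 6 ✓, 153 mod 11 = 10 ✓, 153 mod 5 = 3 ✓.

x ≡ 153 (mod 385).


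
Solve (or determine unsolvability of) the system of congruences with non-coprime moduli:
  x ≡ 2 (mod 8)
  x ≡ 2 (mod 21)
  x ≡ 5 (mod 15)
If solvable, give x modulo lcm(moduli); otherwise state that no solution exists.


Moduli 8, 21, 15 are not pairwise coprime, so CRT works modulo lcm(m_i) when all pairwise compatibility conditions hold.
Pairwise compatibility: gcd(m_i, m_j) must divide a_i - a_j for every pair.
Merge one congruence at a time:
  Start: x ≡ 2 (mod 8).
  Combine with x ≡ 2 (mod 21): gcd(8, 21) = 1; 2 - 2 = 0, which IS divisible by 1, so compatible.
    Write x = 2 + 8·t and substitute into x ≡ 2 (mod 21): 8·t ≡ 2 − 2 = 0 (mod 21).
    The inverse of 8 mod 21 is 8 (since 8·8 = 64 = 3·21 + 1), so t ≡ 8·0 = 0 ≡ 0 (mod 21).
    Then x = 2 + 8·0 = 2, valid modulo lcm(8, 21) = 168: x ≡ 2 (mod 168).
  Combine with x ≡ 5 (mod 15): gcd(168, 15) = 3; 5 - 2 = 3, which IS divisible by 3, so compatible.
    Write x = 2 + 168·t and substitute into x ≡ 5 (mod 15): 168·t ≡ 5 − 2 = 3 (mod 15).
    Divide the congruence (and modulus) by g = 3: 56·t ≡ 1 (mod 5).
    Reduce coefficients mod 5: 1·t ≡ 1 (mod 5).
    So t ≡ 1 (mod 5).
    Then x = 2 + 168·1 = 170, valid modulo lcm(168, 15) = 840: x ≡ 170 (mod 840).
Verify: 170 mod 8 = 2, 170 mod 21 = 2, 170 mod 15 = 5.

x ≡ 170 (mod 840).


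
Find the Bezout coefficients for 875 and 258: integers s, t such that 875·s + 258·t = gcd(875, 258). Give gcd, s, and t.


Euclidean algorithm on (875, 258) — divide until remainder is 0:
  875 = 3 · 258 + 101
  258 = 2 · 101 + 56
  101 = 1 · 56 + 45
  56 = 1 · 45 + 11
  45 = 4 · 11 + 1
  11 = 11 · 1 + 0
gcd(875, 258) = 1.
Track Bezout coefficients alongside the remainders: start with r₀ = 875 = a·1 + b·0 (s = 1, t = 0) and r₁ = 258 = a·0 + b·1 (s = 0, t = 1); each new remainder r_{k+1} = r_{k-1} − q_k·r_k inherits s_{k+1} = s_{k-1} − q_k·s_k, t_{k+1} = t_{k-1} − q_k·t_k, so r_k = a·s_k + b·t_k at every step:
  q = 3: r = 101, s = 1 − 3·0 = 1, t = 0 − 3·1 = -3  (check: 875·1 + 258·(-3) = 101)
  q = 2: r = 56, s = 0 − 2·1 = -2, t = 1 − 2·(-3) = 7  (check: 875·(-2) + 258·7 = 56)
  q = 1: r = 45, s = 1 − 1·(-2) = 3, t = -3 − 1·7 = -10  (check: 875·3 + 258·(-10) = 45)
  q = 1: r = 11, s = -2 − 1·3 = -5, t = 7 − 1·(-10) = 17  (check: 875·(-5) + 258·17 = 11)
  q = 4: r = 1, s = 3 − 4·(-5) = 23, t = -10 − 4·17 = -78  (check: 875·23 + 258·(-78) = 1)
The row with r = 1 (the gcd) gives the Bezout coefficients s = 23, t = -78.
Result: 875 · (23) + 258 · (-78) = 1.

gcd(875, 258) = 1; s = 23, t = -78 (check: 875·23 + 258·(-78) = 1).


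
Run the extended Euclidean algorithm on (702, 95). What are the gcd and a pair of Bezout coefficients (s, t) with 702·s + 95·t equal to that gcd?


Euclidean algorithm on (702, 95) — divide until remainder is 0:
  702 = 7 · 95 + 37
  95 = 2 · 37 + 21
  37 = 1 · 21 + 16
  21 = 1 · 16 + 5
  16 = 3 · 5 + 1
  5 = 5 · 1 + 0
gcd(702, 95) = 1.
Track Bezout coefficients alongside the remainders: start with r₀ = 702 = a·1 + b·0 (s = 1, t = 0) and r₁ = 95 = a·0 + b·1 (s = 0, t = 1); each new remainder r_{k+1} = r_{k-1} − q_k·r_k inherits s_{k+1} = s_{k-1} − q_k·s_k, t_{k+1} = t_{k-1} − q_k·t_k, so r_k = a·s_k + b·t_k at every step:
  q = 7: r = 37, s = 1 − 7·0 = 1, t = 0 − 7·1 = -7  (check: 702·1 + 95·(-7) = 37)
  q = 2: r = 21, s = 0 − 2·1 = -2, t = 1 − 2·(-7) = 15  (check: 702·(-2) + 95·15 = 21)
  q = 1: r = 16, s = 1 − 1·(-2) = 3, t = -7 − 1·15 = -22  (check: 702·3 + 95·(-22) = 16)
  q = 1: r = 5, s = -2 − 1·3 = -5, t = 15 − 1·(-22) = 37  (check: 702·(-5) + 95·37 = 5)
  q = 3: r = 1, s = 3 − 3·(-5) = 18, t = -22 − 3·37 = -133  (check: 702·18 + 95·(-133) = 1)
The row with r = 1 (the gcd) gives the Bezout coefficients s = 18, t = -133.
Result: 702 · (18) + 95 · (-133) = 1.

gcd(702, 95) = 1; s = 18, t = -133 (check: 702·18 + 95·(-133) = 1).


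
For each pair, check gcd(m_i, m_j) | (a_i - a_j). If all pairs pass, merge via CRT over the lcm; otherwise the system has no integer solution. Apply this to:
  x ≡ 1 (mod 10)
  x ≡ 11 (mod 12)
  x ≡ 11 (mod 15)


Moduli 10, 12, 15 are not pairwise coprime, so CRT works modulo lcm(m_i) when all pairwise compatibility conditions hold.
Pairwise compatibility: gcd(m_i, m_j) must divide a_i - a_j for every pair.
Merge one congruence at a time:
  Start: x ≡ 1 (mod 10).
  Combine with x ≡ 11 (mod 12): gcd(10, 12) = 2; 11 - 1 = 10, which IS divisible by 2, so compatible.
    Write x = 1 + 10·t and substitute into x ≡ 11 (mod 12): 10·t ≡ 11 − 1 = 10 (mod 12).
    Divide the congruence (and modulus) by g = 2: 5·t ≡ 5 (mod 6).
    The inverse of 5 mod 6 is 5 (since 5·5 = 25 = 4·6 + 1), so t ≡ 5·5 = 25 ≡ 1 (mod 6).
    Then x = 1 + 10·1 = 11, valid modulo lcm(10, 12) = 60: x ≡ 11 (mod 60).
  Combine with x ≡ 11 (mod 15): gcd(60, 15) = 15; 11 - 11 = 0, which IS divisible by 15, so compatible.
    Write x = 11 + 60·t and substitute into x ≡ 11 (mod 15): 60·t ≡ 11 − 11 = 0 (mod 15).
    Divide the congruence (and modulus) by g = 15: 4·t ≡ 0 (mod 1).
    Modulo 1 every t works; take t = 0.
    Then x = 11 + 60·0 = 11, valid modulo lcm(60, 15) = 60: x ≡ 11 (mod 60).
Verify: 11 mod 10 = 1, 11 mod 12 = 11, 11 mod 15 = 11.

x ≡ 11 (mod 60).


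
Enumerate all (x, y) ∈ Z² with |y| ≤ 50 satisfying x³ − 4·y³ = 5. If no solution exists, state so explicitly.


The equation is x³ - 4y³ = 5. For fixed y, x³ = 4·y³ + 5, so a solution requires the RHS to be a perfect cube.
Strategy: iterate y from -50 to 50, compute RHS = 4·y³ + 5, and check whether it is a (positive or negative) perfect cube.
Check small values of y:
  y = 0: RHS = 5 is not a perfect cube.
  y = 1: RHS = 9 is not a perfect cube.
  y = -1: RHS = 1 = (1)³ ⇒ x = 1 works.
  y = 2: RHS = 37 is not a perfect cube.
  y = -2: RHS = -27 = (-3)³ ⇒ x = -3 works.
  y = 3: RHS = 113 is not a perfect cube.
  y = -3: RHS = -103 is not a perfect cube.
Continuing the search up to |y| = 50 finds no further solutions beyond those listed.
Collected solutions: (1, -1), (-3, -2).

Solutions (with |y| ≤ 50): (1, -1), (-3, -2).


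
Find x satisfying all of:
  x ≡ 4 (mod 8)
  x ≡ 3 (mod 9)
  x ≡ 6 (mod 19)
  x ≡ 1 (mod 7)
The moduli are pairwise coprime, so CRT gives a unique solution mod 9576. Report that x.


Product of moduli M = 8 · 9 · 19 · 7 = 9576.
Merge one congruence at a time:
  Start: x ≡ 4 (mod 8).
  Combine with x ≡ 3 (mod 9); new modulus lcm = 72.
    Write x = 4 + 8·t and substitute into x ≡ 3 (mod 9): 8·t ≡ 3 − 4 = -1 (mod 9).
    Reduce coefficients mod 9: 8·t ≡ 8 (mod 9).
    The inverse of 8 mod 9 is 8 (since 8·8 = 64 = 7·9 + 1), so t ≡ 8·8 = 64 ≡ 1 (mod 9).
    Then x = 4 + 8·1 = 12, valid modulo lcm(8, 9) = 72: x ≡ 12 (mod 72).
  Combine with x ≡ 6 (mod 19); new modulus lcm = 1368.
    Write x = 12 + 72·t and substitute into x ≡ 6 (mod 19): 72·t ≡ 6 − 12 = -6 (mod 19).
    Reduce coefficients mod 19: 15·t ≡ 13 (mod 19).
    The inverse of 15 mod 19 is 14 (since 15·14 = 210 = 11·19 + 1), so t ≡ 14·13 = 182 ≡ 11 (mod 19).
    Then x = 12 + 72·11 = 804, valid modulo lcm(72, 19) = 1368: x ≡ 804 (mod 1368).
  Combine with x ≡ 1 (mod 7); new modulus lcm = 9576.
    Write x = 804 + 1368·t and substitute into x ≡ 1 (mod 7): 1368·t ≡ 1 − 804 = -803 (mod 7).
    Reduce coefficients mod 7: 3·t ≡ 2 (mod 7).
    The inverse of 3 mod 7 is 5 (since 3·5 = 15 = 2·7 + 1), so t ≡ 5·2 = 10 ≡ 3 (mod 7).
    Then x = 804 + 1368·3 = 4908, valid modulo lcm(1368, 7) = 9576: x ≡ 4908 (mod 9576).
Verify against each original: 4908 mod 8 = 4, 4908 mod 9 = 3, 4908 mod 19 = 6, 4908 mod 7 = 1.

x ≡ 4908 (mod 9576).


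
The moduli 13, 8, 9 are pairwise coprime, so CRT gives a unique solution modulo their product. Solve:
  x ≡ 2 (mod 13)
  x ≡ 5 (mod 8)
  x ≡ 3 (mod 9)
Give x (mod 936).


Moduli 13, 8, 9 are pairwise coprime; by CRT there is a unique solution modulo M = 13 · 8 · 9 = 936.
Solve pairwise, accumulating the modulus:
  Start with x ≡ 2 (mod 13).
  Combine with x ≡ 5 (mod 8): since gcd(13, 8) = 1, we get a unique residue mod 104.
    Write x = 2 + 13·t and substitute into x ≡ 5 (mod 8): 13·t ≡ 5 − 2 = 3 (mod 8).
    Reduce coefficients mod 8: 5·t ≡ 3 (mod 8).
    The inverse of 5 mod 8 is 5 (since 5·5 = 25 = 3·8 + 1), so t ≡ 5·3 = 15 ≡ 7 (mod 8).
    Then x = 2 + 13·7 = 93, valid modulo lcm(13, 8) = 104: x ≡ 93 (mod 104).
  Combine with x ≡ 3 (mod 9): since gcd(104, 9) = 1, we get a unique residue mod 936.
    Write x = 93 + 104·t and substitute into x ≡ 3 (mod 9): 104·t ≡ 3 − 93 = -90 (mod 9).
    Reduce coefficients mod 9: 5·t ≡ 0 (mod 9).
    The inverse of 5 mod 9 is 2 (since 5·2 = 10 = 1·9 + 1), so t ≡ 2·0 = 0 ≡ 0 (mod 9).
    Then x = 93 + 104·0 = 93, valid modulo lcm(104, 9) = 936: x ≡ 93 (mod 936).
Verify: 93 mod 13 = 2 ✓, 93 mod 8 = 5 ✓, 93 mod 9 = 3 ✓.

x ≡ 93 (mod 936).


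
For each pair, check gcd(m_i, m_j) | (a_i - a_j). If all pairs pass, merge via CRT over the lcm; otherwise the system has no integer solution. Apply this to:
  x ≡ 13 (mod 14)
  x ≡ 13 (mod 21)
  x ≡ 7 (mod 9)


Moduli 14, 21, 9 are not pairwise coprime, so CRT works modulo lcm(m_i) when all pairwise compatibility conditions hold.
Pairwise compatibility: gcd(m_i, m_j) must divide a_i - a_j for every pair.
Merge one congruence at a time:
  Start: x ≡ 13 (mod 14).
  Combine with x ≡ 13 (mod 21): gcd(14, 21) = 7; 13 - 13 = 0, which IS divisible by 7, so compatible.
    Write x = 13 + 14·t and substitute into x ≡ 13 (mod 21): 14·t ≡ 13 − 13 = 0 (mod 21).
    Divide the congruence (and modulus) by g = 7: 2·t ≡ 0 (mod 3).
    The inverse of 2 mod 3 is 2 (since 2·2 = 4 = 1·3 + 1), so t ≡ 2·0 = 0 ≡ 0 (mod 3).
    Then x = 13 + 14·0 = 13, valid modulo lcm(14, 21) = 42: x ≡ 13 (mod 42).
  Combine with x ≡ 7 (mod 9): gcd(42, 9) = 3; 7 - 13 = -6, which IS divisible by 3, so compatible.
    Write x = 13 + 42·t and substitute into x ≡ 7 (mod 9): 42·t ≡ 7 − 13 = -6 (mod 9).
    Divide the congruence (and modulus) by g = 3: 14·t ≡ -2 (mod 3).
    Reduce coefficients mod 3: 2·t ≡ 1 (mod 3).
    The inverse of 2 mod 3 is 2 (since 2·2 = 4 = 1·3 + 1), so t ≡ 2·1 = 2 ≡ 2 (mod 3).
    Then x = 13 + 42·2 = 97, valid modulo lcm(42, 9) = 126: x ≡ 97 (mod 126).
Verify: 97 mod 14 = 13, 97 mod 21 = 13, 97 mod 9 = 7.

x ≡ 97 (mod 126).


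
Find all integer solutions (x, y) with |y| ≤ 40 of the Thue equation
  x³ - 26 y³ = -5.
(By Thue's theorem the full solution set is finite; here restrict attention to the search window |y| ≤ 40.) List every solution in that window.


The equation is x³ - 26y³ = -5. For fixed y, x³ = 26·y³ − 5, so a solution requires the RHS to be a perfect cube.
Strategy: iterate y from -40 to 40, compute RHS = 26·y³ − 5, and check whether it is a (positive or negative) perfect cube.
Check small values of y:
  y = 0: RHS = -5 is not a perfect cube.
  y = 1: RHS = 21 is not a perfect cube.
  y = -1: RHS = -31 is not a perfect cube.
  y = 2: RHS = 203 is not a perfect cube.
  y = -2: RHS = -213 is not a perfect cube.
  y = 3: RHS = 697 is not a perfect cube.
  y = -3: RHS = -707 is not a perfect cube.
Continuing the search up to |y| = 40 finds no solutions either.
No (x, y) in the scanned range satisfies the equation.

No integer solutions with |y| ≤ 40.


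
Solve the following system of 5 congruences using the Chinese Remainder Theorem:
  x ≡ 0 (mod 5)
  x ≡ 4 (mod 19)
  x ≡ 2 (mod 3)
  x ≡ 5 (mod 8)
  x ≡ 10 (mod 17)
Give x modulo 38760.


Product of moduli M = 5 · 19 · 3 · 8 · 17 = 38760.
Merge one congruence at a time:
  Start: x ≡ 0 (mod 5).
  Combine with x ≡ 4 (mod 19); new modulus lcm = 95.
    Write x = 0 + 5·t and substitute into x ≡ 4 (mod 19): 5·t ≡ 4 − 0 = 4 (mod 19).
    The inverse of 5 mod 19 is 4 (since 5·4 = 20 = 1·19 + 1), so t ≡ 4·4 = 16 ≡ 16 (mod 19).
    Then x = 0 + 5·16 = 80, valid modulo lcm(5, 19) = 95: x ≡ 80 (mod 95).
  Combine with x ≡ 2 (mod 3); new modulus lcm = 285.
    Write x = 80 + 95·t and substitute into x ≡ 2 (mod 3): 95·t ≡ 2 − 80 = -78 (mod 3).
    Reduce coefficients mod 3: 2·t ≡ 0 (mod 3).
    The inverse of 2 mod 3 is 2 (since 2·2 = 4 = 1·3 + 1), so t ≡ 2·0 = 0 ≡ 0 (mod 3).
    Then x = 80 + 95·0 = 80, valid modulo lcm(95, 3) = 285: x ≡ 80 (mod 285).
  Combine with x ≡ 5 (mod 8); new modulus lcm = 2280.
    Write x = 80 + 285·t and substitute into x ≡ 5 (mod 8): 285·t ≡ 5 − 80 = -75 (mod 8).
    Reduce coefficients mod 8: 5·t ≡ 5 (mod 8).
    The inverse of 5 mod 8 is 5 (since 5·5 = 25 = 3·8 + 1), so t ≡ 5·5 = 25 ≡ 1 (mod 8).
    Then x = 80 + 285·1 = 365, valid modulo lcm(285, 8) = 2280: x ≡ 365 (mod 2280).
  Combine with x ≡ 10 (mod 17); new modulus lcm = 38760.
    Write x = 365 + 2280·t and substitute into x ≡ 10 (mod 17): 2280·t ≡ 10 − 365 = -355 (mod 17).
    Reduce coefficients mod 17: 2·t ≡ 2 (mod 17).
    The inverse of 2 mod 17 is 9 (since 2·9 = 18 = 1·17 + 1), so t ≡ 9·2 = 18 ≡ 1 (mod 17).
    Then x = 365 + 2280·1 = 2645, valid modulo lcm(2280, 17) = 38760: x ≡ 2645 (mod 38760).
Verify against each original: 2645 mod 5 = 0, 2645 mod 19 = 4, 2645 mod 3 = 2, 2645 mod 8 = 5, 2645 mod 17 = 10.

x ≡ 2645 (mod 38760).


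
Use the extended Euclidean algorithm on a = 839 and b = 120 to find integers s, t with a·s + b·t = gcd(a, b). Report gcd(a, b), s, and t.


Euclidean algorithm on (839, 120) — divide until remainder is 0:
  839 = 6 · 120 + 119
  120 = 1 · 119 + 1
  119 = 119 · 1 + 0
gcd(839, 120) = 1.
Track Bezout coefficients alongside the remainders: start with r₀ = 839 = a·1 + b·0 (s = 1, t = 0) and r₁ = 120 = a·0 + b·1 (s = 0, t = 1); each new remainder r_{k+1} = r_{k-1} − q_k·r_k inherits s_{k+1} = s_{k-1} − q_k·s_k, t_{k+1} = t_{k-1} − q_k·t_k, so r_k = a·s_k + b·t_k at every step:
  q = 6: r = 119, s = 1 − 6·0 = 1, t = 0 − 6·1 = -6  (check: 839·1 + 120·(-6) = 119)
  q = 1: r = 1, s = 0 − 1·1 = -1, t = 1 − 1·(-6) = 7  (check: 839·(-1) + 120·7 = 1)
The row with r = 1 (the gcd) gives the Bezout coefficients s = -1, t = 7.
Result: 839 · (-1) + 120 · (7) = 1.

gcd(839, 120) = 1; s = -1, t = 7 (check: 839·(-1) + 120·7 = 1).


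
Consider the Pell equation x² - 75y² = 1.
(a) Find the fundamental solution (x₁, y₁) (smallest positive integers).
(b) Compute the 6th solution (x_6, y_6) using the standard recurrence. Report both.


Step 1: Find the fundamental solution (x₁, y₁) of x² - 75y² = 1.
  Expand √75 as a continued fraction. a₀ = ⌊√75⌋ = 8; iterate m_{k+1} = d_k·a_k − m_k, d_{k+1} = (75 − m_{k+1}²)/d_k, a_{k+1} = ⌊(a₀ + m_{k+1})/d_{k+1}⌋ (starting m₀ = 0, d₀ = 1), with convergents p_k = a_k·p_{k-1} + p_{k-2}, q_k = a_k·q_{k-1} + q_{k-2} (p₋₁ = 1, q₋₁ = 0):
  k = 0: a₀ = 8; p₀/q₀ = 8/1; p₀² − 75·q₀² = 64 − 75 = -11.
  k = 1: m = 8, d = 11, a = ⌊(8 + 8)/11⌋ = 1; p/q = (1·8 + 1)/(1·1 + 0) = 9/1; p² − 75·q² = 81 − 75 = 6.
  k = 2: m = 3, d = 6, a = ⌊(8 + 3)/6⌋ = 1; p/q = (1·9 + 8)/(1·1 + 1) = 17/2; p² − 75·q² = 289 − 300 = -11.
  k = 3: m = 3, d = 11, a = ⌊(8 + 3)/11⌋ = 1; p/q = (1·17 + 9)/(1·2 + 1) = 26/3; p² − 75·q² = 676 − 675 = 1.
  The first convergent with p² − 75·q² = 1 gives the fundamental solution (x₁, y₁) = (26, 3).
Step 2: Apply the recurrence (x_{n+1}, y_{n+1}) = (x₁x_n + 75y₁y_n, x₁y_n + y₁x_n) repeatedly.
  From (x_1, y_1) = (26, 3): x_2 = 26·26 + 75·3·3 = 1351; y_2 = 26·3 + 3·26 = 156.
  From (x_2, y_2) = (1351, 156): x_3 = 26·1351 + 75·3·156 = 70226; y_3 = 26·156 + 3·1351 = 8109.
  From (x_3, y_3) = (70226, 8109): x_4 = 26·70226 + 75·3·8109 = 3650401; y_4 = 26·8109 + 3·70226 = 421512.
  From (x_4, y_4) = (3650401, 421512): x_5 = 26·3650401 + 75·3·421512 = 189750626; y_5 = 26·421512 + 3·3650401 = 21910515.
  From (x_5, y_5) = (189750626, 21910515): x_6 = 26·189750626 + 75·3·21910515 = 9863382151; y_6 = 26·21910515 + 3·189750626 = 1138925268.
Step 3: Verify x_6² - 75·y_6² = 97286307456665386801 - 97286307456665386800 = 1 (should be 1). ✓

(x_1, y_1) = (26, 3); (x_6, y_6) = (9863382151, 1138925268).


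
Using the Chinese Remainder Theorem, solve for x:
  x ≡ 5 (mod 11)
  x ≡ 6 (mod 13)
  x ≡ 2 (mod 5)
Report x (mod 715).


Moduli 11, 13, 5 are pairwise coprime; by CRT there is a unique solution modulo M = 11 · 13 · 5 = 715.
Solve pairwise, accumulating the modulus:
  Start with x ≡ 5 (mod 11).
  Combine with x ≡ 6 (mod 13): since gcd(11, 13) = 1, we get a unique residue mod 143.
    Write x = 5 + 11·t and substitute into x ≡ 6 (mod 13): 11·t ≡ 6 − 5 = 1 (mod 13).
    The inverse of 11 mod 13 is 6 (since 11·6 = 66 = 5·13 + 1), so t ≡ 6·1 = 6 ≡ 6 (mod 13).
    Then x = 5 + 11·6 = 71, valid modulo lcm(11, 13) = 143: x ≡ 71 (mod 143).
  Combine with x ≡ 2 (mod 5): since gcd(143, 5) = 1, we get a unique residue mod 715.
    Write x = 71 + 143·t and substitute into x ≡ 2 (mod 5): 143·t ≡ 2 − 71 = -69 (mod 5).
    Reduce coefficients mod 5: 3·t ≡ 1 (mod 5).
    The inverse of 3 mod 5 is 2 (since 3·2 = 6 = 1·5 + 1), so t ≡ 2·1 = 2 ≡ 2 (mod 5).
    Then x = 71 + 143·2 = 357, valid modulo lcm(143, 5) = 715: x ≡ 357 (mod 715).
Verify: 357 mod 11 = 5 ✓, 357 mod 13 = 6 ✓, 357 mod 5 = 2 ✓.

x ≡ 357 (mod 715).


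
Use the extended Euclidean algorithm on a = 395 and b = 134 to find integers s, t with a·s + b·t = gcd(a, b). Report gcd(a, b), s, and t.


Euclidean algorithm on (395, 134) — divide until remainder is 0:
  395 = 2 · 134 + 127
  134 = 1 · 127 + 7
  127 = 18 · 7 + 1
  7 = 7 · 1 + 0
gcd(395, 134) = 1.
Track Bezout coefficients alongside the remainders: start with r₀ = 395 = a·1 + b·0 (s = 1, t = 0) and r₁ = 134 = a·0 + b·1 (s = 0, t = 1); each new remainder r_{k+1} = r_{k-1} − q_k·r_k inherits s_{k+1} = s_{k-1} − q_k·s_k, t_{k+1} = t_{k-1} − q_k·t_k, so r_k = a·s_k + b·t_k at every step:
  q = 2: r = 127, s = 1 − 2·0 = 1, t = 0 − 2·1 = -2  (check: 395·1 + 134·(-2) = 127)
  q = 1: r = 7, s = 0 − 1·1 = -1, t = 1 − 1·(-2) = 3  (check: 395·(-1) + 134·3 = 7)
  q = 18: r = 1, s = 1 − 18·(-1) = 19, t = -2 − 18·3 = -56  (check: 395·19 + 134·(-56) = 1)
The row with r = 1 (the gcd) gives the Bezout coefficients s = 19, t = -56.
Result: 395 · (19) + 134 · (-56) = 1.

gcd(395, 134) = 1; s = 19, t = -56 (check: 395·19 + 134·(-56) = 1).


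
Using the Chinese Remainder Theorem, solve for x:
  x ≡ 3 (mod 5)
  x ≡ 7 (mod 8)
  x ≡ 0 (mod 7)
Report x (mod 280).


Moduli 5, 8, 7 are pairwise coprime; by CRT there is a unique solution modulo M = 5 · 8 · 7 = 280.
Solve pairwise, accumulating the modulus:
  Start with x ≡ 3 (mod 5).
  Combine with x ≡ 7 (mod 8): since gcd(5, 8) = 1, we get a unique residue mod 40.
    Write x = 3 + 5·t and substitute into x ≡ 7 (mod 8): 5·t ≡ 7 − 3 = 4 (mod 8).
    The inverse of 5 mod 8 is 5 (since 5·5 = 25 = 3·8 + 1), so t ≡ 5·4 = 20 ≡ 4 (mod 8).
    Then x = 3 + 5·4 = 23, valid modulo lcm(5, 8) = 40: x ≡ 23 (mod 40).
  Combine with x ≡ 0 (mod 7): since gcd(40, 7) = 1, we get a unique residue mod 280.
    Write x = 23 + 40·t and substitute into x ≡ 0 (mod 7): 40·t ≡ 0 − 23 = -23 (mod 7).
    Reduce coefficients mod 7: 5·t ≡ 5 (mod 7).
    The inverse of 5 mod 7 is 3 (since 5·3 = 15 = 2·7 + 1), so t ≡ 3·5 = 15 ≡ 1 (mod 7).
    Then x = 23 + 40·1 = 63, valid modulo lcm(40, 7) = 280: x ≡ 63 (mod 280).
Verify: 63 mod 5 = 3 ✓, 63 mod 8 = 7 ✓, 63 mod 7 = 0 ✓.

x ≡ 63 (mod 280).


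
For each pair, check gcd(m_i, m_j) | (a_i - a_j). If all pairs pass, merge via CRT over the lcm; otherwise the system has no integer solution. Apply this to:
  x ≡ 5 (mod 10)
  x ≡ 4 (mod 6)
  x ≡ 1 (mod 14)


Moduli 10, 6, 14 are not pairwise coprime, so CRT works modulo lcm(m_i) when all pairwise compatibility conditions hold.
Pairwise compatibility: gcd(m_i, m_j) must divide a_i - a_j for every pair.
Merge one congruence at a time:
  Start: x ≡ 5 (mod 10).
  Combine with x ≡ 4 (mod 6): gcd(10, 6) = 2, and 4 - 5 = -1 is NOT divisible by 2.
    ⇒ system is inconsistent (no integer solution).

No solution (the system is inconsistent).


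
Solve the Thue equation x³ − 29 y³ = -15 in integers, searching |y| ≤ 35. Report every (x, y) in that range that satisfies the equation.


The equation is x³ - 29y³ = -15. For fixed y, x³ = 29·y³ − 15, so a solution requires the RHS to be a perfect cube.
Strategy: iterate y from -35 to 35, compute RHS = 29·y³ − 15, and check whether it is a (positive or negative) perfect cube.
Check small values of y:
  y = 0: RHS = -15 is not a perfect cube.
  y = 1: RHS = 14 is not a perfect cube.
  y = -1: RHS = -44 is not a perfect cube.
  y = 2: RHS = 217 is not a perfect cube.
  y = -2: RHS = -247 is not a perfect cube.
  y = 3: RHS = 768 is not a perfect cube.
  y = -3: RHS = -798 is not a perfect cube.
Continuing the search up to |y| = 35 finds no solutions either.
No (x, y) in the scanned range satisfies the equation.

No integer solutions with |y| ≤ 35.


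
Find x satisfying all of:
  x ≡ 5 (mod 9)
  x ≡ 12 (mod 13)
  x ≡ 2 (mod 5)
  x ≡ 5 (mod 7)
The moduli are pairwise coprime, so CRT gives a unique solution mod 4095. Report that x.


Product of moduli M = 9 · 13 · 5 · 7 = 4095.
Merge one congruence at a time:
  Start: x ≡ 5 (mod 9).
  Combine with x ≡ 12 (mod 13); new modulus lcm = 117.
    Write x = 5 + 9·t and substitute into x ≡ 12 (mod 13): 9·t ≡ 12 − 5 = 7 (mod 13).
    The inverse of 9 mod 13 is 3 (since 9·3 = 27 = 2·13 + 1), so t ≡ 3·7 = 21 ≡ 8 (mod 13).
    Then x = 5 + 9·8 = 77, valid modulo lcm(9, 13) = 117: x ≡ 77 (mod 117).
  Combine with x ≡ 2 (mod 5); new modulus lcm = 585.
    Write x = 77 + 117·t and substitute into x ≡ 2 (mod 5): 117·t ≡ 2 − 77 = -75 (mod 5).
    Reduce coefficients mod 5: 2·t ≡ 0 (mod 5).
    The inverse of 2 mod 5 is 3 (since 2·3 = 6 = 1·5 + 1), so t ≡ 3·0 = 0 ≡ 0 (mod 5).
    Then x = 77 + 117·0 = 77, valid modulo lcm(117, 5) = 585: x ≡ 77 (mod 585).
  Combine with x ≡ 5 (mod 7); new modulus lcm = 4095.
    Write x = 77 + 585·t and substitute into x ≡ 5 (mod 7): 585·t ≡ 5 − 77 = -72 (mod 7).
    Reduce coefficients mod 7: 4·t ≡ 5 (mod 7).
    The inverse of 4 mod 7 is 2 (since 4·2 = 8 = 1·7 + 1), so t ≡ 2·5 = 10 ≡ 3 (mod 7).
    Then x = 77 + 585·3 = 1832, valid modulo lcm(585, 7) = 4095: x ≡ 1832 (mod 4095).
Verify against each original: 1832 mod 9 = 5, 1832 mod 13 = 12, 1832 mod 5 = 2, 1832 mod 7 = 5.

x ≡ 1832 (mod 4095).


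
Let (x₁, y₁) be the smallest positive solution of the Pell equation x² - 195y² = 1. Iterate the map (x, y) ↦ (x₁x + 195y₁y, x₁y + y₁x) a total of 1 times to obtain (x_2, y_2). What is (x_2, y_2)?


Step 1: Find the fundamental solution (x₁, y₁) of x² - 195y² = 1.
  Expand √195 as a continued fraction. a₀ = ⌊√195⌋ = 13; iterate m_{k+1} = d_k·a_k − m_k, d_{k+1} = (195 − m_{k+1}²)/d_k, a_{k+1} = ⌊(a₀ + m_{k+1})/d_{k+1}⌋ (starting m₀ = 0, d₀ = 1), with convergents p_k = a_k·p_{k-1} + p_{k-2}, q_k = a_k·q_{k-1} + q_{k-2} (p₋₁ = 1, q₋₁ = 0):
  k = 0: a₀ = 13; p₀/q₀ = 13/1; p₀² − 195·q₀² = 169 − 195 = -26.
  k = 1: m = 13, d = 26, a = ⌊(13 + 13)/26⌋ = 1; p/q = (1·13 + 1)/(1·1 + 0) = 14/1; p² − 195·q² = 196 − 195 = 1.
  The first convergent with p² − 195·q² = 1 gives the fundamental solution (x₁, y₁) = (14, 1).
Step 2: Apply the recurrence (x_{n+1}, y_{n+1}) = (x₁x_n + 195y₁y_n, x₁y_n + y₁x_n) repeatedly.
  From (x_1, y_1) = (14, 1): x_2 = 14·14 + 195·1·1 = 391; y_2 = 14·1 + 1·14 = 28.
Step 3: Verify x_2² - 195·y_2² = 152881 - 152880 = 1 (should be 1). ✓

(x_1, y_1) = (14, 1); (x_2, y_2) = (391, 28).


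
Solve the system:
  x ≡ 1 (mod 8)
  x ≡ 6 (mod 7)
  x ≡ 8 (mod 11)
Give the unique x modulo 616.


Moduli 8, 7, 11 are pairwise coprime; by CRT there is a unique solution modulo M = 8 · 7 · 11 = 616.
Solve pairwise, accumulating the modulus:
  Start with x ≡ 1 (mod 8).
  Combine with x ≡ 6 (mod 7): since gcd(8, 7) = 1, we get a unique residue mod 56.
    Write x = 1 + 8·t and substitute into x ≡ 6 (mod 7): 8·t ≡ 6 − 1 = 5 (mod 7).
    Reduce coefficients mod 7: 1·t ≡ 5 (mod 7).
    So t ≡ 5 (mod 7).
    Then x = 1 + 8·5 = 41, valid modulo lcm(8, 7) = 56: x ≡ 41 (mod 56).
  Combine with x ≡ 8 (mod 11): since gcd(56, 11) = 1, we get a unique residue mod 616.
    Write x = 41 + 56·t and substitute into x ≡ 8 (mod 11): 56·t ≡ 8 − 41 = -33 (mod 11).
    Reduce coefficients mod 11: 1·t ≡ 0 (mod 11).
    So t ≡ 0 (mod 11).
    Then x = 41 + 56·0 = 41, valid modulo lcm(56, 11) = 616: x ≡ 41 (mod 616).
Verify: 41 mod 8 = 1 ✓, 41 mod 7 = 6 ✓, 41 mod 11 = 8 ✓.

x ≡ 41 (mod 616).


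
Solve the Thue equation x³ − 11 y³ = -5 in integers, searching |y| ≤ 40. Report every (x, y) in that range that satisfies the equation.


The equation is x³ - 11y³ = -5. For fixed y, x³ = 11·y³ − 5, so a solution requires the RHS to be a perfect cube.
Strategy: iterate y from -40 to 40, compute RHS = 11·y³ − 5, and check whether it is a (positive or negative) perfect cube.
Check small values of y:
  y = 0: RHS = -5 is not a perfect cube.
  y = 1: RHS = 6 is not a perfect cube.
  y = -1: RHS = -16 is not a perfect cube.
  y = 2: RHS = 83 is not a perfect cube.
  y = -2: RHS = -93 is not a perfect cube.
  y = 3: RHS = 292 is not a perfect cube.
  y = -3: RHS = -302 is not a perfect cube.
Continuing the search up to |y| = 40 finds no solutions either.
No (x, y) in the scanned range satisfies the equation.

No integer solutions with |y| ≤ 40.


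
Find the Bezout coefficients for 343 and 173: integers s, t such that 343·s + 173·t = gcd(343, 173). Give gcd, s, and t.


Euclidean algorithm on (343, 173) — divide until remainder is 0:
  343 = 1 · 173 + 170
  173 = 1 · 170 + 3
  170 = 56 · 3 + 2
  3 = 1 · 2 + 1
  2 = 2 · 1 + 0
gcd(343, 173) = 1.
Track Bezout coefficients alongside the remainders: start with r₀ = 343 = a·1 + b·0 (s = 1, t = 0) and r₁ = 173 = a·0 + b·1 (s = 0, t = 1); each new remainder r_{k+1} = r_{k-1} − q_k·r_k inherits s_{k+1} = s_{k-1} − q_k·s_k, t_{k+1} = t_{k-1} − q_k·t_k, so r_k = a·s_k + b·t_k at every step:
  q = 1: r = 170, s = 1 − 1·0 = 1, t = 0 − 1·1 = -1  (check: 343·1 + 173·(-1) = 170)
  q = 1: r = 3, s = 0 − 1·1 = -1, t = 1 − 1·(-1) = 2  (check: 343·(-1) + 173·2 = 3)
  q = 56: r = 2, s = 1 − 56·(-1) = 57, t = -1 − 56·2 = -113  (check: 343·57 + 173·(-113) = 2)
  q = 1: r = 1, s = -1 − 1·57 = -58, t = 2 − 1·(-113) = 115  (check: 343·(-58) + 173·115 = 1)
The row with r = 1 (the gcd) gives the Bezout coefficients s = -58, t = 115.
Result: 343 · (-58) + 173 · (115) = 1.

gcd(343, 173) = 1; s = -58, t = 115 (check: 343·(-58) + 173·115 = 1).


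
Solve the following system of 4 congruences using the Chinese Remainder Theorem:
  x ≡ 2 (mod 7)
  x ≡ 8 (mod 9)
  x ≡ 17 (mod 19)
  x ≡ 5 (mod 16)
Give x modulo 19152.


Product of moduli M = 7 · 9 · 19 · 16 = 19152.
Merge one congruence at a time:
  Start: x ≡ 2 (mod 7).
  Combine with x ≡ 8 (mod 9); new modulus lcm = 63.
    Write x = 2 + 7·t and substitute into x ≡ 8 (mod 9): 7·t ≡ 8 − 2 = 6 (mod 9).
    The inverse of 7 mod 9 is 4 (since 7·4 = 28 = 3·9 + 1), so t ≡ 4·6 = 24 ≡ 6 (mod 9).
    Then x = 2 + 7·6 = 44, valid modulo lcm(7, 9) = 63: x ≡ 44 (mod 63).
  Combine with x ≡ 17 (mod 19); new modulus lcm = 1197.
    Write x = 44 + 63·t and substitute into x ≡ 17 (mod 19): 63·t ≡ 17 − 44 = -27 (mod 19).
    Reduce coefficients mod 19: 6·t ≡ 11 (mod 19).
    The inverse of 6 mod 19 is 16 (since 6·16 = 96 = 5·19 + 1), so t ≡ 16·11 = 176 ≡ 5 (mod 19).
    Then x = 44 + 63·5 = 359, valid modulo lcm(63, 19) = 1197: x ≡ 359 (mod 1197).
  Combine with x ≡ 5 (mod 16); new modulus lcm = 19152.
    Write x = 359 + 1197·t and substitute into x ≡ 5 (mod 16): 1197·t ≡ 5 − 359 = -354 (mod 16).
    Reduce coefficients mod 16: 13·t ≡ 14 (mod 16).
    The inverse of 13 mod 16 is 5 (since 13·5 = 65 = 4·16 + 1), so t ≡ 5·14 = 70 ≡ 6 (mod 16).
    Then x = 359 + 1197·6 = 7541, valid modulo lcm(1197, 16) = 19152: x ≡ 7541 (mod 19152).
Verify against each original: 7541 mod 7 = 2, 7541 mod 9 = 8, 7541 mod 19 = 17, 7541 mod 16 = 5.

x ≡ 7541 (mod 19152).


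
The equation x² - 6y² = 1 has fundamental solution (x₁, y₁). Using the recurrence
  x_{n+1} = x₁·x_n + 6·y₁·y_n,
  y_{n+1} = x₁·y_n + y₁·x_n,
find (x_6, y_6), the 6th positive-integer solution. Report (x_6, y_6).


Step 1: Find the fundamental solution (x₁, y₁) of x² - 6y² = 1.
  Expand √6 as a continued fraction. a₀ = ⌊√6⌋ = 2; iterate m_{k+1} = d_k·a_k − m_k, d_{k+1} = (6 − m_{k+1}²)/d_k, a_{k+1} = ⌊(a₀ + m_{k+1})/d_{k+1}⌋ (starting m₀ = 0, d₀ = 1), with convergents p_k = a_k·p_{k-1} + p_{k-2}, q_k = a_k·q_{k-1} + q_{k-2} (p₋₁ = 1, q₋₁ = 0):
  k = 0: a₀ = 2; p₀/q₀ = 2/1; p₀² − 6·q₀² = 4 − 6 = -2.
  k = 1: m = 2, d = 2, a = ⌊(2 + 2)/2⌋ = 2; p/q = (2·2 + 1)/(2·1 + 0) = 5/2; p² − 6·q² = 25 − 24 = 1.
  The first convergent with p² − 6·q² = 1 gives the fundamental solution (x₁, y₁) = (5, 2).
Step 2: Apply the recurrence (x_{n+1}, y_{n+1}) = (x₁x_n + 6y₁y_n, x₁y_n + y₁x_n) repeatedly.
  From (x_1, y_1) = (5, 2): x_2 = 5·5 + 6·2·2 = 49; y_2 = 5·2 + 2·5 = 20.
  From (x_2, y_2) = (49, 20): x_3 = 5·49 + 6·2·20 = 485; y_3 = 5·20 + 2·49 = 198.
  From (x_3, y_3) = (485, 198): x_4 = 5·485 + 6·2·198 = 4801; y_4 = 5·198 + 2·485 = 1960.
  From (x_4, y_4) = (4801, 1960): x_5 = 5·4801 + 6·2·1960 = 47525; y_5 = 5·1960 + 2·4801 = 19402.
  From (x_5, y_5) = (47525, 19402): x_6 = 5·47525 + 6·2·19402 = 470449; y_6 = 5·19402 + 2·47525 = 192060.
Step 3: Verify x_6² - 6·y_6² = 221322261601 - 221322261600 = 1 (should be 1). ✓

(x_1, y_1) = (5, 2); (x_6, y_6) = (470449, 192060).


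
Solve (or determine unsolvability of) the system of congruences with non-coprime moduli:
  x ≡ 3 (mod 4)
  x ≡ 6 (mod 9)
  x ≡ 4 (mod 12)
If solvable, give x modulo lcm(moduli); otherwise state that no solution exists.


Moduli 4, 9, 12 are not pairwise coprime, so CRT works modulo lcm(m_i) when all pairwise compatibility conditions hold.
Pairwise compatibility: gcd(m_i, m_j) must divide a_i - a_j for every pair.
Merge one congruence at a time:
  Start: x ≡ 3 (mod 4).
  Combine with x ≡ 6 (mod 9): gcd(4, 9) = 1; 6 - 3 = 3, which IS divisible by 1, so compatible.
    Write x = 3 + 4·t and substitute into x ≡ 6 (mod 9): 4·t ≡ 6 − 3 = 3 (mod 9).
    The inverse of 4 mod 9 is 7 (since 4·7 = 28 = 3·9 + 1), so t ≡ 7·3 = 21 ≡ 3 (mod 9).
    Then x = 3 + 4·3 = 15, valid modulo lcm(4, 9) = 36: x ≡ 15 (mod 36).
  Combine with x ≡ 4 (mod 12): gcd(36, 12) = 12, and 4 - 15 = -11 is NOT divisible by 12.
    ⇒ system is inconsistent (no integer solution).

No solution (the system is inconsistent).


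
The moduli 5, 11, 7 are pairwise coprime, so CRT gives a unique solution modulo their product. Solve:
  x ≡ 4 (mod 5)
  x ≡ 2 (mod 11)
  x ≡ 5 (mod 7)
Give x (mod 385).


Moduli 5, 11, 7 are pairwise coprime; by CRT there is a unique solution modulo M = 5 · 11 · 7 = 385.
Solve pairwise, accumulating the modulus:
  Start with x ≡ 4 (mod 5).
  Combine with x ≡ 2 (mod 11): since gcd(5, 11) = 1, we get a unique residue mod 55.
    Write x = 4 + 5·t and substitute into x ≡ 2 (mod 11): 5·t ≡ 2 − 4 = -2 (mod 11).
    Reduce coefficients mod 11: 5·t ≡ 9 (mod 11).
    The inverse of 5 mod 11 is 9 (since 5·9 = 45 = 4·11 + 1), so t ≡ 9·9 = 81 ≡ 4 (mod 11).
    Then x = 4 + 5·4 = 24, valid modulo lcm(5, 11) = 55: x ≡ 24 (mod 55).
  Combine with x ≡ 5 (mod 7): since gcd(55, 7) = 1, we get a unique residue mod 385.
    Write x = 24 + 55·t and substitute into x ≡ 5 (mod 7): 55·t ≡ 5 − 24 = -19 (mod 7).
    Reduce coefficients mod 7: 6·t ≡ 2 (mod 7).
    The inverse of 6 mod 7 is 6 (since 6·6 = 36 = 5·7 + 1), so t ≡ 6·2 = 12 ≡ 5 (mod 7).
    Then x = 24 + 55·5 = 299, valid modulo lcm(55, 7) = 385: x ≡ 299 (mod 385).
Verify: 299 mod 5 = 4 ✓, 299 mod 11 = 2 ✓, 299 mod 7 = 5 ✓.

x ≡ 299 (mod 385).


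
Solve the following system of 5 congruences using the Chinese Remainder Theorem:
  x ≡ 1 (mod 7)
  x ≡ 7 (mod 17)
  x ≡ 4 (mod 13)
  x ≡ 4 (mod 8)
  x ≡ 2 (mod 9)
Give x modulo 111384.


Product of moduli M = 7 · 17 · 13 · 8 · 9 = 111384.
Merge one congruence at a time:
  Start: x ≡ 1 (mod 7).
  Combine with x ≡ 7 (mod 17); new modulus lcm = 119.
    Write x = 1 + 7·t and substitute into x ≡ 7 (mod 17): 7·t ≡ 7 − 1 = 6 (mod 17).
    The inverse of 7 mod 17 is 5 (since 7·5 = 35 = 2·17 + 1), so t ≡ 5·6 = 30 ≡ 13 (mod 17).
    Then x = 1 + 7·13 = 92, valid modulo lcm(7, 17) = 119: x ≡ 92 (mod 119).
  Combine with x ≡ 4 (mod 13); new modulus lcm = 1547.
    Write x = 92 + 119·t and substitute into x ≡ 4 (mod 13): 119·t ≡ 4 − 92 = -88 (mod 13).
    Reduce coefficients mod 13: 2·t ≡ 3 (mod 13).
    The inverse of 2 mod 13 is 7 (since 2·7 = 14 = 1·13 + 1), so t ≡ 7·3 = 21 ≡ 8 (mod 13).
    Then x = 92 + 119·8 = 1044, valid modulo lcm(119, 13) = 1547: x ≡ 1044 (mod 1547).
  Combine with x ≡ 4 (mod 8); new modulus lcm = 12376.
    Write x = 1044 + 1547·t and substitute into x ≡ 4 (mod 8): 1547·t ≡ 4 − 1044 = -1040 (mod 8).
    Reduce coefficients mod 8: 3·t ≡ 0 (mod 8).
    The inverse of 3 mod 8 is 3 (since 3·3 = 9 = 1·8 + 1), so t ≡ 3·0 = 0 ≡ 0 (mod 8).
    Then x = 1044 + 1547·0 = 1044, valid modulo lcm(1547, 8) = 12376: x ≡ 1044 (mod 12376).
  Combine with x ≡ 2 (mod 9); new modulus lcm = 111384.
    Write x = 1044 + 12376·t and substitute into x ≡ 2 (mod 9): 12376·t ≡ 2 − 1044 = -1042 (mod 9).
    Reduce coefficients mod 9: 1·t ≡ 2 (mod 9).
    So t ≡ 2 (mod 9).
    Then x = 1044 + 12376·2 = 25796, valid modulo lcm(12376, 9) = 111384: x ≡ 25796 (mod 111384).
Verify against each original: 25796 mod 7 = 1, 25796 mod 17 = 7, 25796 mod 13 = 4, 25796 mod 8 = 4, 25796 mod 9 = 2.

x ≡ 25796 (mod 111384).


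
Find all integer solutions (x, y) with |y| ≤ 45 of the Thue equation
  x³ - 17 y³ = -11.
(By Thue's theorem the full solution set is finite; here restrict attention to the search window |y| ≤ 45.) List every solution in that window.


The equation is x³ - 17y³ = -11. For fixed y, x³ = 17·y³ − 11, so a solution requires the RHS to be a perfect cube.
Strategy: iterate y from -45 to 45, compute RHS = 17·y³ − 11, and check whether it is a (positive or negative) perfect cube.
Check small values of y:
  y = 0: RHS = -11 is not a perfect cube.
  y = 1: RHS = 6 is not a perfect cube.
  y = -1: RHS = -28 is not a perfect cube.
  y = 2: RHS = 125 = (5)³ ⇒ x = 5 works.
  y = -2: RHS = -147 is not a perfect cube.
  y = 3: RHS = 448 is not a perfect cube.
  y = -3: RHS = -470 is not a perfect cube.
Continuing the search up to |y| = 45 finds no further solutions beyond those listed.
Collected solutions: (5, 2).

Solutions (with |y| ≤ 45): (5, 2).
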